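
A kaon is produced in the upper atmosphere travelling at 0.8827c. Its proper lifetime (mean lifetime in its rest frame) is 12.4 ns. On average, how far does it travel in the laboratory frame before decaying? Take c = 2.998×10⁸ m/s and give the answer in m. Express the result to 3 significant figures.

With β = 0.8827, γ = 1/√(1 − 0.8827²) = 1/√0.22084071 = 2.1279.
Lab-frame lifetime: Δt = γτ = 2.1279 × 12.4 ns = 26.386 ns.
Distance: d = vΔt = 0.8827 × 2.998×10⁸ m/s × 2.6386×10^-8 s = 6.98 m.

6.98 m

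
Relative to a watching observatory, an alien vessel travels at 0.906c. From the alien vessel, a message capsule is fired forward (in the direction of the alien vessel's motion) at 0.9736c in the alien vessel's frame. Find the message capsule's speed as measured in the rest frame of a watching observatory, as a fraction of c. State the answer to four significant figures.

Relativistic velocity addition: u = (u' + v)/(1 + u'v/c²), with u' = 0.9736c and v = 0.906c.
Numerator: 0.9736 + 0.906 = 1.8796. Denominator: 1 + (0.9736)(0.906) = 1.8820816.
u = 1.8796/1.8820816 = 0.99868, so the speed is 0.9987c.

0.9987c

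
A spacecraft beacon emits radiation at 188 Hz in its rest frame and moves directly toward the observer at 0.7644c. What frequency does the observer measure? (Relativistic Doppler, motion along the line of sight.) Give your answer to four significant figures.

Relativistic Doppler (source moving toward): f_obs = f_src · √((1+β)/(1−β)).
With β = 0.7644: factor = √(1.7644/0.2356) = 2.7366.
f_obs = 188 × 2.7366 = 514.5 Hz.

514.5 Hz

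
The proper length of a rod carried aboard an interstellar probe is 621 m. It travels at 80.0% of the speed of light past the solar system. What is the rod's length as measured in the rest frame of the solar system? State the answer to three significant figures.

γ = 1/√(1 − β²) = 1/√(1 − 0.64) = 1/√0.36 = 1/0.6 = 1.6667.
Along the direction of motion the measured length is L₀/γ = 621/1.6667 = 373 m.

373 m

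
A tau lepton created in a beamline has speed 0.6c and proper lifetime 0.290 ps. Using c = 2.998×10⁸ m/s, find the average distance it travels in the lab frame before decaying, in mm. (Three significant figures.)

With β = 0.6, γ = 1/√(1 − 0.6²) = 1/√0.64 = 1.25.
Lab-frame lifetime: Δt = γτ = 1.25 × 0.290 ps = 0.3625 ps.
Distance: d = vΔt = 0.6 × 2.998×10⁸ m/s × 3.6250×10^-13 s = 6.52×10^-5 m = 0.0652 mm.

0.0652 mm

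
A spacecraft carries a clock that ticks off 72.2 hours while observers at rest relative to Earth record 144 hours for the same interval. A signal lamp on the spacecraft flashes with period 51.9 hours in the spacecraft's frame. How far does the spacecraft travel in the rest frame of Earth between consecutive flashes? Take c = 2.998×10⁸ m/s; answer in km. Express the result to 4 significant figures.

The time-dilation ratio gives γ = 144/72.2 = 1.99446.
β = √(1 − 1/γ²) = 0.86522. Lab-frame period = γτ = 1.99446×51.9 hours = 103.51 hours. Distance = βc × γτ = 0.86522 × 2.998×10⁸ m/s × 372636 s = 9.6659×10^13 m = 9.666×10^10 km.

9.666×10^10 km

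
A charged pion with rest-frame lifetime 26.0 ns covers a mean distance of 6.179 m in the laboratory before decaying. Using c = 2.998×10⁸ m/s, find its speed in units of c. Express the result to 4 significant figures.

0.6212c

Lab distance = (lab lifetime)·v = γτ·βc, so βγ = d/(cτ) = 6.179/(2.998×10⁸ × 2.600×10^-8) = 0.79271.
With βγ = 0.79271: γ² = 1 + (βγ)² = 1.628389, and β = (βγ)/γ = 0.79271/1.27608 = 0.6212.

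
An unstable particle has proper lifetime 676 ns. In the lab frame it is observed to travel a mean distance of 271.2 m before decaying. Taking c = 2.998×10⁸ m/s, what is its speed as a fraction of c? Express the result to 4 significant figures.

d = βγcτ ⇒ βγ = d/(cτ) = 271.2 m / (202.6648 m) = 1.3382.
β = (βγ)/√(1+(βγ)²) = 1.3382/√2.79078 = 0.8010.

0.8010c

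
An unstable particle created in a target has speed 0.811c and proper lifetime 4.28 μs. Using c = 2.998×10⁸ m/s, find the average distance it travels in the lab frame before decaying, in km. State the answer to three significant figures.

γ = 1/√(1 − β²) = 1/√(1 − 0.657721) = 1/√0.342279 = 1/0.585046 = 1.7093.
Lab-frame lifetime: Δt = γτ = 1.7093 × 4.28 μs = 7.3158 μs.
Distance: d = vΔt = 0.811 × 2.998×10⁸ m/s × 7.3158×10^-6 s = 1780 m = 1.78 km.

1.78 km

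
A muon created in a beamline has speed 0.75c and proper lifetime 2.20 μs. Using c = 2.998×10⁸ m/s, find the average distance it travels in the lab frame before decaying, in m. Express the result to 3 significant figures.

γ = 1/√(1 − β²) = 1/√(1 − 0.5625) = 1/√0.4375 = 1/0.661438 = 1.5119.
Lab-frame lifetime: Δt = γτ = 1.5119 × 2.20 μs = 3.3262 μs.
Distance: d = vΔt = 0.75 × 2.998×10⁸ m/s × 3.3262×10^-6 s = 748 m.

748 m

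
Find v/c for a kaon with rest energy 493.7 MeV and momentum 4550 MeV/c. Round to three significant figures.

βγ = pc/(mc²) = 4550/493.7 = 9.2161.
Since γ² = 1 + (βγ)² = 85.9365, γ = √85.9365 = 9.27019, and β = (βγ)/γ = 9.2161/9.27019 = 0.994.

0.994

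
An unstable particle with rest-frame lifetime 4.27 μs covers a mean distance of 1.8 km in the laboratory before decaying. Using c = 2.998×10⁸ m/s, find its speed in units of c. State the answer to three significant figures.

0.815c

d = βγcτ ⇒ βγ = d/(cτ) = 1800 m / (1280.146 m) = 1.4061.
β = (βγ)/√(1+(βγ)²) = 1.4061/√2.97712 = 0.815.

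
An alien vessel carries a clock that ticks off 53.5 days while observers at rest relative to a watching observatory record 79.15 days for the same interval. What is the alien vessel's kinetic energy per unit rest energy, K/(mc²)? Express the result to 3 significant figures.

The time-dilation ratio gives γ = 79.15/53.5 = 1.47944.
Since K = (γ−1)mc², K/(mc²) = 1.47944 − 1 = 0.479.

0.479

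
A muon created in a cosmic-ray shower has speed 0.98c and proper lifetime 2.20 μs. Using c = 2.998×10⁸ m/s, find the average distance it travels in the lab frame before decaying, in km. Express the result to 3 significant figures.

3.25 km

With β = 0.98, γ = 1/√(1 − 0.98²) = 1/√0.0396 = 5.0252.
Lab-frame lifetime: Δt = γτ = 5.0252 × 2.20 μs = 11.055 μs.
Distance: d = vΔt = 0.98 × 2.998×10⁸ m/s × 1.1055×10^-5 s = 3250 m = 3.25 km.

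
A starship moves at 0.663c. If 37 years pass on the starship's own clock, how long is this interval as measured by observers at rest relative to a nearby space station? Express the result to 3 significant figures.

49.4 years

With β = 0.663, γ = 1/√(1 − 0.663²) = 1/√0.560431 = 1.3358.
The onboard clock measures proper time, so the interval in the rest frame of a nearby space station is dilated: Δt = γ·Δτ = 1.3358 × 37 years = 49.4 years.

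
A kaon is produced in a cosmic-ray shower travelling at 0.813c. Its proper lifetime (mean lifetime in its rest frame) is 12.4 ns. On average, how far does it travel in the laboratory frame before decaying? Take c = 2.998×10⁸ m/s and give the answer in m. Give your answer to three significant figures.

With β = 0.813, γ = 1/√(1 − 0.813²) = 1/√0.339031 = 1.7174.
Lab-frame lifetime: Δt = γτ = 1.7174 × 12.4 ns = 21.296 ns.
Distance: d = vΔt = 0.813 × 2.998×10⁸ m/s × 2.1296×10^-8 s = 5.19 m.

5.19 m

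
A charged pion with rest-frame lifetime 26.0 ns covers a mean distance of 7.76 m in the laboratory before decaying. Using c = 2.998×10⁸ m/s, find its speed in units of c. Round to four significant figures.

0.7055c

Let x = d/(cτ) = 7.760 m / (2.998×10⁸ m/s × 2.600×10^-8 s) = 0.99554. Since d = βγcτ, x = βγ = β/√(1−β²).
Solving: β² = x²/(1+x²) = 0.9911/1.9911 = 0.497765, so β = 0.7055.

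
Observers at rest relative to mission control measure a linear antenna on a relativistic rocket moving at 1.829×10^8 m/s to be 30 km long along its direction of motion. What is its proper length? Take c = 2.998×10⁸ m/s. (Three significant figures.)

37.9 km

β = v/c = (1.829×10^8 m/s)/(2.998×10⁸ m/s) = 0.610073.
Lorentz factor: γ = (1 − 0.3721891)^(−1/2) = 1.2621.
Proper length: L₀ = γ·L = 1.2621 × 30 = 37.9 km.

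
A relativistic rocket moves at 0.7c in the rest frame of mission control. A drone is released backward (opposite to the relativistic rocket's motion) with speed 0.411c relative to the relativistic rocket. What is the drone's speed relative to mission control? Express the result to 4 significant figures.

In units of c, u = (u' + v)/(1 + u'v) with u' = −0.411 and v = 0.7.
Numerator: −0.411 + 0.7 = 0.289. Denominator: 1 + (−0.411)(0.7) = 0.7123.
u = 0.289/0.7123 = 0.40573, so the speed is 0.4057c.

0.4057c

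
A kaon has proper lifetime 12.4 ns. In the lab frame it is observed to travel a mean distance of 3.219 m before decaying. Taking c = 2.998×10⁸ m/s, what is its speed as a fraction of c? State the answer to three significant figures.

d = βγcτ ⇒ βγ = d/(cτ) = 3.219 m / (3.71752 m) = 0.8659.
β = (βγ)/√(1+(βγ)²) = 0.8659/√1.749783 = 0.655.

0.655c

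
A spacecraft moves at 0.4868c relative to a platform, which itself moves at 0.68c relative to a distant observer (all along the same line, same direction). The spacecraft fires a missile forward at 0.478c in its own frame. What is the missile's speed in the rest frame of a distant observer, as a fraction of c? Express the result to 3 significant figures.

0.955c

Compose velocities in two stages. Stage 1 (into S'): u₁ = (0.478+0.4868)/(1+0.478×0.4868) = 0.78268.
Stage 2 (into S): u = (0.78268+0.68)/(1+0.78268×0.68) = 0.95461, so the speed is 0.955c.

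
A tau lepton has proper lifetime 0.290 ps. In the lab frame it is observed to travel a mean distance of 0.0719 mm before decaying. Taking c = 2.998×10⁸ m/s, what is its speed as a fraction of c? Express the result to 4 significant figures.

Lab distance = (lab lifetime)·v = γτ·βc, so βγ = d/(cτ) = 7.190×10^-5/(2.998×10⁸ × 2.900×10^-13) = 0.82699.
With βγ = 0.82699: γ² = 1 + (βγ)² = 1.683912, and β = (βγ)/γ = 0.82699/1.29766 = 0.6373.

0.6373c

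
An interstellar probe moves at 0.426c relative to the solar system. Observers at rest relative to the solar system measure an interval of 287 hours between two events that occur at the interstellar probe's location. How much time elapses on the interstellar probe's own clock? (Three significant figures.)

260 hours

γ = 1/√(1 − β²) = 1/√(1 − 0.181476) = 1/√0.818524 = 1/0.904723 = 1.1053.
The moving clock records proper time: Δτ = Δt/γ = 287/1.1053 = 260 hours.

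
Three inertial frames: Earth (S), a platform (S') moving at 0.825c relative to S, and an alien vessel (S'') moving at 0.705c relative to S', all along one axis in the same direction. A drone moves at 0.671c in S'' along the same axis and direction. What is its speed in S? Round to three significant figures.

Compose velocities in two stages. Stage 1 (into S'): u₁ = (0.671+0.705)/(1+0.671×0.705) = 0.93411.
Stage 2 (into S): u = (0.93411+0.825)/(1+0.93411×0.825) = 0.99349, so the speed is 0.993c.

0.993c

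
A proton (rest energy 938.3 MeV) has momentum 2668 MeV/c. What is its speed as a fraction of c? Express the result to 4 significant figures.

βγ = pc/(mc²) = 2668/938.3 = 2.8434.
Since γ² = 1 + (βγ)² = 9.08492, γ = √9.08492 = 3.01412, and β = (βγ)/γ = 2.8434/3.01412 = 0.9434.

0.9434c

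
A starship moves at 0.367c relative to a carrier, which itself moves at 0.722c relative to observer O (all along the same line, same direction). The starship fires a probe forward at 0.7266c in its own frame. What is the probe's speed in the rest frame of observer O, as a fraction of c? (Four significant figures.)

0.9766c

Compose velocities in two stages. Stage 1 (into S'): u₁ = (0.7266+0.367)/(1+0.7266×0.367) = 0.86337.
Stage 2 (into S): u = (0.86337+0.722)/(1+0.86337×0.722) = 0.9766, so the speed is 0.9766c.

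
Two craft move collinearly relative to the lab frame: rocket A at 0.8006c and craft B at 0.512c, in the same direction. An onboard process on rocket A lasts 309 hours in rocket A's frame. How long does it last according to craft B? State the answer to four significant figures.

Transform rocket A's velocity into craft B's frame: (0.8006 − 0.512)/(1 − 0.8006·0.512) = 0.2886/0.5900928, so the relative speed is 0.48908c.
γ for this relative speed: γ = 1/√(1 − 0.239199) = 1.1465.
The clock on rocket A records proper time, so craft B measures Δt = γΔτ = 1.1465 × 309 = 354.3 hours.

354.3 hours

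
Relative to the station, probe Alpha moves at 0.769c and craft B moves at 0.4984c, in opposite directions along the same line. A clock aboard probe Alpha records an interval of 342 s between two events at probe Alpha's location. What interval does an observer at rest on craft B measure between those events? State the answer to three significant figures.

Transform probe Alpha's velocity into craft B's frame: (0.769 + 0.4984)/(1 + 0.769·0.4984) = 1.2674/1.3832696, so the relative speed is 0.91623c.
γ for this relative speed: γ = 1/√(1 − 0.839477) = 2.4959.
Probe Alpha's interval is proper; time dilation gives Δt_B = γΔτ = 2.4959 × 342 s = 854 s.

854 s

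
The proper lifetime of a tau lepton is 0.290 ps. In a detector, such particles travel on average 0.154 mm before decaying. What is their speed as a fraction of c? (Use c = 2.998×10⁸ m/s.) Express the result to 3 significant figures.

d = βγcτ ⇒ βγ = d/(cτ) = 1.540×10^-4 m / (8.6942×10^-5 m) = 1.7713.
β = (βγ)/√(1+(βγ)²) = 1.7713/√4.1375 = 0.871.

0.871c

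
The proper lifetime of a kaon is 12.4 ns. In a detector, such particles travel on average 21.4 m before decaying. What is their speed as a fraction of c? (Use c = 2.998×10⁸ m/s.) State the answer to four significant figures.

0.9852c

Let x = d/(cτ) = 21.40 m / (2.998×10⁸ m/s × 1.240×10^-8 s) = 5.7565. Since d = βγcτ, x = βγ = β/√(1−β²).
Solving: β² = x²/(1+x²) = 33.1373/34.1373 = 0.970707, so β = 0.9852.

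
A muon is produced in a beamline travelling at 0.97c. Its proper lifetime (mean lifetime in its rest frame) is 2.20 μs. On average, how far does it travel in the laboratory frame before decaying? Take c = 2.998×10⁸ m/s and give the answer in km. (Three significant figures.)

2.63 km

Lorentz factor: γ = (1 − 0.9409)^(−1/2) = 4.1135.
Lab-frame lifetime: Δt = γτ = 4.1135 × 2.20 μs = 9.0497 μs.
Distance: d = vΔt = 0.97 × 2.998×10⁸ m/s × 9.0497×10^-6 s = 2630 m = 2.63 km.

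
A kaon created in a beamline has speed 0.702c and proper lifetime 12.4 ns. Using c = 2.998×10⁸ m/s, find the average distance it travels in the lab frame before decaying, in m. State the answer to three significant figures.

γ = 1/√(1 − β²) = 1/√(1 − 0.492804) = 1/√0.507196 = 1/0.712177 = 1.4041.
Lab-frame lifetime: Δt = γτ = 1.4041 × 12.4 ns = 17.411 ns.
Distance: d = vΔt = 0.702 × 2.998×10⁸ m/s × 1.7411×10^-8 s = 3.66 m.

3.66 m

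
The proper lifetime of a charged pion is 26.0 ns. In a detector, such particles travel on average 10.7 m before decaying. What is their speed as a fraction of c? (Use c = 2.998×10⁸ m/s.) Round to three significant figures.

0.808c

Lab distance = (lab lifetime)·v = γτ·βc, so βγ = d/(cτ) = 10.70/(2.998×10⁸ × 2.600×10^-8) = 1.3727.
With βγ = 1.3727: γ² = 1 + (βγ)² = 2.88431, and β = (βγ)/γ = 1.3727/1.69833 = 0.808.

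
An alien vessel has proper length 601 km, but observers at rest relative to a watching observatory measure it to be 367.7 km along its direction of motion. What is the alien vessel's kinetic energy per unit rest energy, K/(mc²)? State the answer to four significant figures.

Length contraction gives γ = L₀/L = 601/367.7 = 1.63448.
K/(mc²) = γ − 1 = 1.63448 − 1 = 0.6345.

0.6345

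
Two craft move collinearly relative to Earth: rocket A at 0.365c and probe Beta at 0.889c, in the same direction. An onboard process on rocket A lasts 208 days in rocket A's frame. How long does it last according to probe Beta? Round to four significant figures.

329.6 days

The velocity of rocket A relative to probe Beta is (0.365 − 0.889)c / (1 − 0.365×0.889) = −0.7757c; relative speed 0.7757c.
At |u| = 0.7757c, γ = (1 − 0.60171)^(−1/2) = 1.5845.
The clock on rocket A records proper time, so probe Beta measures Δt = γΔτ = 1.5845 × 208 = 329.6 days.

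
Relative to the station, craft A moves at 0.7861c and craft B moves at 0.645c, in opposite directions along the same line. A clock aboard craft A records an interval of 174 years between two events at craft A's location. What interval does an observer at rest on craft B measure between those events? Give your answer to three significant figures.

Transform craft A's velocity into craft B's frame: (0.7861 + 0.645)/(1 + 0.7861·0.645) = 1.4311/1.5070345, so the relative speed is 0.94961c.
γ for this relative speed: γ = 1/√(1 − 0.901759) = 3.1905.
Craft A's interval is proper; time dilation gives Δt_B = γΔτ = 3.1905 × 174 years = 555 years.

555 years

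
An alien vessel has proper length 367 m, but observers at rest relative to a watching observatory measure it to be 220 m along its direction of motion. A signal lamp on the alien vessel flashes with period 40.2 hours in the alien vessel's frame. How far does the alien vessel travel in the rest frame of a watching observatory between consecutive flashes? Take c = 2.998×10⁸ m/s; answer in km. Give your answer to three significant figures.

5.79×10^10 km

Length contraction gives γ = L₀/L = 367/220 = 1.66818.
β = √(1 − 1/γ²) = 0.80041. Lab-frame period = γτ = 1.66818×40.2 hours = 67.061 hours. Distance = βc × γτ = 0.80041 × 2.998×10⁸ m/s × 241419.6 s = 5.7932×10^13 m = 5.79×10^10 km.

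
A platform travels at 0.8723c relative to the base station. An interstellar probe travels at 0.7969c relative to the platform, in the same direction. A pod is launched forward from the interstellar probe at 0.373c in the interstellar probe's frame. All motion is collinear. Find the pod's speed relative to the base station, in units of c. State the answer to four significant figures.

0.9930c

First combine the pod and interstellar probe (S''→S'): u₁ = (0.373 + 0.7969)/(1 + 0.373×0.7969) = 1.1699/1.2972437 = 0.90184.
Then combine with the platform (S'→S): u = (0.90184 + 0.8723)/(1 + 0.90184×0.8723) = 1.77414/1.786675032 = 0.99298.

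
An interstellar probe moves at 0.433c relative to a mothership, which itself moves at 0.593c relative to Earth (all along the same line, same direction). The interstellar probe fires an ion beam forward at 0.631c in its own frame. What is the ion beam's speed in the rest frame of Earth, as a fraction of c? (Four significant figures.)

Compose velocities in two stages. Stage 1 (into S'): u₁ = (0.631+0.433)/(1+0.631×0.433) = 0.83567.
Stage 2 (into S): u = (0.83567+0.593)/(1+0.83567×0.593) = 0.95528, so the speed is 0.9553c.

0.9553c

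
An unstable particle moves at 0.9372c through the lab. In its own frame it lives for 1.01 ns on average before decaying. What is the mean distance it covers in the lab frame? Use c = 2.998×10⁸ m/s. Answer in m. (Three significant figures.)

β² = 0.87834384, so γ = 1/√0.12165616 = 2.867.
Lab-frame lifetime: Δt = γτ = 2.867 × 1.01 ns = 2.8957 ns.
Distance: d = vΔt = 0.9372 × 2.998×10⁸ m/s × 2.8957×10^-9 s = 0.814 m.

0.814 m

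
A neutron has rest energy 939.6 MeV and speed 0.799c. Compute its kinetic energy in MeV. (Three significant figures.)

623 MeV

With β = 0.799, γ = 1/√(1 − 0.799²) = 1/√0.361599 = 1.66298.
Kinetic energy: K = (γ − 1)mc² = (1.66298 − 1) × 939.6 MeV = 0.66298 × 939.6 = 623 MeV.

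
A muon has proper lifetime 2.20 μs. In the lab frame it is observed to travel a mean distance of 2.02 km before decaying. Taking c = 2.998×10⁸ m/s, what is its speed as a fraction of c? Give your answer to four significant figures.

0.9506c

Lab distance = (lab lifetime)·v = γτ·βc, so βγ = d/(cτ) = 2020/(2.998×10⁸ × 2.200×10^-6) = 3.0626.
With βγ = 3.0626: γ² = 1 + (βγ)² = 10.37952, and β = (βγ)/γ = 3.0626/3.22173 = 0.9506.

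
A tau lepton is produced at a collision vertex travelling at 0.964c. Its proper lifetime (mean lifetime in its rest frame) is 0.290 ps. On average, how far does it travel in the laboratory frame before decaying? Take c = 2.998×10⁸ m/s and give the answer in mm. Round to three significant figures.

With β = 0.964, γ = 1/√(1 − 0.964²) = 1/√0.070704 = 3.7608.
Lab-frame lifetime: Δt = γτ = 3.7608 × 0.290 ps = 1.0906 ps.
Distance: d = vΔt = 0.964 × 2.998×10⁸ m/s × 1.0906×10^-12 s = 3.15×10^-4 m = 0.315 mm.

0.315 mm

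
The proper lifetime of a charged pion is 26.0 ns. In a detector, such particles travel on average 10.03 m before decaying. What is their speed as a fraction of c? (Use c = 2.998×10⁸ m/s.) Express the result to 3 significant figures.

Lab distance = (lab lifetime)·v = γτ·βc, so βγ = d/(cτ) = 10.03/(2.998×10⁸ × 2.600×10^-8) = 1.2868.
With βγ = 1.2868: γ² = 1 + (βγ)² = 2.65585, and β = (βγ)/γ = 1.2868/1.62968 = 0.790.

0.790c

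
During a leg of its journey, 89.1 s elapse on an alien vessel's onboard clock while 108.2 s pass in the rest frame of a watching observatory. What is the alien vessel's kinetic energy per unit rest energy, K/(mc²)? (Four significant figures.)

0.2144

From Δt = γΔτ: γ = 108.2/89.1 = 1.21437.
Since K = (γ−1)mc², K/(mc²) = 1.21437 − 1 = 0.2144.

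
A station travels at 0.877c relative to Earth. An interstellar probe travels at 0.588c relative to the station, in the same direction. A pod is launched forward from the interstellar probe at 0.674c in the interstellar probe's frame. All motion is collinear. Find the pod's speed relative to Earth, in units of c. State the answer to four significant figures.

0.9934c

First combine the pod and interstellar probe (S''→S'): u₁ = (0.674 + 0.588)/(1 + 0.674×0.588) = 1.262/1.396312 = 0.90381.
Then combine with the station (S'→S): u = (0.90381 + 0.877)/(1 + 0.90381×0.877) = 1.78081/1.79264137 = 0.9934.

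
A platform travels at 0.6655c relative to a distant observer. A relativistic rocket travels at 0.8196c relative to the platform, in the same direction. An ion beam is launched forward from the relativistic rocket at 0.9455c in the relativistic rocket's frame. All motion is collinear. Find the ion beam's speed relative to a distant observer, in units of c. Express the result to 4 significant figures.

0.9989c

Compose velocities in two stages. Stage 1 (into S'): u₁ = (0.9455+0.8196)/(1+0.9455×0.8196) = 0.99446.
Stage 2 (into S): u = (0.99446+0.6655)/(1+0.99446×0.6655) = 0.99888, so the speed is 0.9989c.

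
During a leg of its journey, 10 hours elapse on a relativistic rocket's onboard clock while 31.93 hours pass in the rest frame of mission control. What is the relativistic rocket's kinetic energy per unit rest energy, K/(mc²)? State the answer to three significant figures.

2.19

γ = Δt/Δτ = 31.93/10 = 3.193.
Since K = (γ−1)mc², K/(mc²) = 3.193 − 1 = 2.19.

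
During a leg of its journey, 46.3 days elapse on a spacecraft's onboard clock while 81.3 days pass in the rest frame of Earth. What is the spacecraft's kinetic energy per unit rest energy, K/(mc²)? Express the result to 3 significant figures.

0.756

γ = Δt/Δτ = 81.3/46.3 = 1.75594.
K/(mc²) = γ − 1 = 1.75594 − 1 = 0.756.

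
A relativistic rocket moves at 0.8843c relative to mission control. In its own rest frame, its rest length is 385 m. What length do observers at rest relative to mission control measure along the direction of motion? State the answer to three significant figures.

With β = 0.8843, γ = 1/√(1 − 0.8843²) = 1/√0.21801351 = 2.1417.
Length contraction: L = L₀/γ = 385/2.1417 = 180 m.

180 m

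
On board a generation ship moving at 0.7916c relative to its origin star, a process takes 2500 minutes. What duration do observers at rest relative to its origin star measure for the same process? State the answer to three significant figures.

β² = 0.62663056, so γ = 1/√0.37336944 = 1.6366.
Time dilation: Δt = γ·Δτ = 1.6366 × 2500 = 4090 minutes.

4090 minutes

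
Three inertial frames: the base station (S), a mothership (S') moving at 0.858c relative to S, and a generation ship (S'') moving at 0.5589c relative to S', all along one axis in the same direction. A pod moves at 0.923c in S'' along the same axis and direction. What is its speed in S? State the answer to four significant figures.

Apply u = (u'+v)/(1+u'v) twice. Pod in the mothership frame: (0.923+0.5589)/(1+0.923·0.5589) = 1.4819/1.5158647 = 0.97759c.
That velocity, transformed to the rest frame of the base station: (0.97759+0.858)/(1+0.97759·0.858) = 1.83559/1.83877222 = 0.99827c.

0.9983c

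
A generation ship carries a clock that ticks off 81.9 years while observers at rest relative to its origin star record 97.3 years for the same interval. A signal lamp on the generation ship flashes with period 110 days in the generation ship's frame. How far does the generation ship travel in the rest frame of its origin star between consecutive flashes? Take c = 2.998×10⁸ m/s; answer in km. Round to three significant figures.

γ = Δt/Δτ = 97.3/81.9 = 1.18803.
β = √(1 − 1/γ²) = 0.5399. Lab-frame period = γτ = 1.18803×110 days = 130.68 days. Distance = βc × γτ = 0.5399 × 2.998×10⁸ m/s × 11290752 s = 1.8275×10^15 m = 1.83×10^12 km.

1.83×10^12 km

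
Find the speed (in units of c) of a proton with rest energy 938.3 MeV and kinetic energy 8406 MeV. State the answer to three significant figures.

K = (γ−1)mc², so γ = 1 + 8406/938.3 = 9.9588.
Then v/c = √(1 − γ⁻²) = √(1 − 0.0100829) = √0.9899171 = 0.995.

0.995c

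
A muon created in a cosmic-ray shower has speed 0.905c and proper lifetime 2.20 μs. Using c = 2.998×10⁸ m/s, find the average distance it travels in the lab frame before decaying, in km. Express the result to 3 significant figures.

1.40 km

With β = 0.905, γ = 1/√(1 − 0.905²) = 1/√0.180975 = 2.3507.
Lab-frame lifetime: Δt = γτ = 2.3507 × 2.20 μs = 5.1715 μs.
Distance: d = vΔt = 0.905 × 2.998×10⁸ m/s × 5.1715×10^-6 s = 1400 m = 1.40 km.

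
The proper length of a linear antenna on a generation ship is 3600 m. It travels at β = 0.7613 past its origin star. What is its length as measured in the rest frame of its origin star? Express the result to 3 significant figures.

2330 m

γ = 1/√(1 − β²) = 1/√(1 − 0.57957769) = 1/√0.42042231 = 1/0.6484 = 1.5423.
Length contraction: L = L₀/γ = 3600/1.5423 = 2330 m.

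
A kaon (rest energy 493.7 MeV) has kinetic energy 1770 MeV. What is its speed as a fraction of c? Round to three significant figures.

0.976c

K = (γ−1)mc², so γ = 1 + 1770/493.7 = 4.5852.
Then v/c = √(1 − γ⁻²) = √(1 − 0.0475646) = √0.9524354 = 0.976.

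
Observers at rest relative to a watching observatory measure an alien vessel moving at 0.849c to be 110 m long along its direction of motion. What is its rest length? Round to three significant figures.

208 m

β² = 0.720801, so γ = 1/√0.279199 = 1.8925.
Proper length: L₀ = γ·L = 1.8925 × 110 = 208 m.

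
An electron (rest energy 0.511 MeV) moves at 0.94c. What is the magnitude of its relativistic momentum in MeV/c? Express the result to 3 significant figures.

1.41 MeV/c

With β = 0.94, γ = 1/√(1 − 0.94²) = 1/√0.1164 = 2.9311.
Momentum: p = γβ·mc = 2.9311 × 0.94 × 0.511 MeV/c = 1.41 MeV/c.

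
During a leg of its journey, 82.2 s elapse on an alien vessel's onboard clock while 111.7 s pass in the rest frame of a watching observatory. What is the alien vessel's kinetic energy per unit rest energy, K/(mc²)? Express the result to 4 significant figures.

From Δt = γΔτ: γ = 111.7/82.2 = 1.35888.
Since K = (γ−1)mc², K/(mc²) = 1.35888 − 1 = 0.3589.

0.3589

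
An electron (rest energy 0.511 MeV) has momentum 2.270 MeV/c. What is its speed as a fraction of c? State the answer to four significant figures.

pc/(mc²) = 2.270/0.511 = 4.4423 = βγ = β/√(1−β²).
So β² = x²/(1 + x²) with x = 4.4423: x² = 19.734, β² = 19.734/20.734 = 0.95177, β = 0.9756.

0.9756c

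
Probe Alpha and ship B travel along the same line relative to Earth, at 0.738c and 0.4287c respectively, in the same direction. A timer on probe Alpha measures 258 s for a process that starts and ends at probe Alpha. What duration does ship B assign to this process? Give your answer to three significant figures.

289 s

The velocity of probe Alpha relative to ship B is (0.738 − 0.4287)c / (1 − 0.738×0.4287) = 0.45244c; relative speed 0.45244c.
γ for this relative speed: γ = 1/√(1 − 0.204702) = 1.1213.
The clock on probe Alpha records proper time, so ship B measures Δt = γΔτ = 1.1213 × 258 = 289 s.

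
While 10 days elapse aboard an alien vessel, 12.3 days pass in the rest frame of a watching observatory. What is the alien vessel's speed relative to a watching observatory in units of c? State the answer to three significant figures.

γ = Δt/Δτ = 12.3/10 = 1.23.
β = √(1 − 1/γ²) = √(1 − 0.660982) = √0.339018 = 0.582.

0.582c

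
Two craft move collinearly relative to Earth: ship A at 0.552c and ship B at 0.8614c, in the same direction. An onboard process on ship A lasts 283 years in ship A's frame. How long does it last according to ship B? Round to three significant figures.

Speed of ship A in ship B's frame: u = (v_A − v_B)/(1 − v_A v_B/c²) = (0.552 − 0.8614)/(1 − 0.552×0.8614) = −0.3094/0.5245072 = −0.58989; |u| = 0.58989c.
At |u| = 0.58989c, γ = (1 − 0.34797)^(−1/2) = 1.2384.
Ship A's interval is proper; time dilation gives Δt_B = γΔτ = 1.2384 × 283 years = 350 years.

350 years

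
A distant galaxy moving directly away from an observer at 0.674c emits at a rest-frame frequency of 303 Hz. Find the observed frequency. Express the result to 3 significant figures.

134 Hz

Relativistic Doppler (source moving away): f_obs = f_src · √((1−β)/(1+β)).
With β = 0.674: factor = √(0.326/1.674) = 0.4413.
f_obs = 303 × 0.4413 = 134 Hz.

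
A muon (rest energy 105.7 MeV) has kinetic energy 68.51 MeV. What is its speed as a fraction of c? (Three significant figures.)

γ = 1 + K/(mc²) = 1 + 68.51/105.7 = 1.6482.
β = √(1 − 1/γ²) = √(1 − 0.368112) = √0.631888 = 0.795.

0.795c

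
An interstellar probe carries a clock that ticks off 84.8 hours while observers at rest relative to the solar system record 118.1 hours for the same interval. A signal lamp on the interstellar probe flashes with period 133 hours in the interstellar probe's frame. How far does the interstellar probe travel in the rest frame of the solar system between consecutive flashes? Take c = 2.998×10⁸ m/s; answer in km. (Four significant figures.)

γ = Δt/Δτ = 118.1/84.8 = 1.39269.
β = √(1 − 1/γ²) = 0.69601. Lab-frame period = γτ = 1.39269×133 hours = 185.23 hours. Distance = βc × γτ = 0.69601 × 2.998×10⁸ m/s × 666828 s = 1.3914×10^14 m = 1.391×10^11 km.

1.391×10^11 km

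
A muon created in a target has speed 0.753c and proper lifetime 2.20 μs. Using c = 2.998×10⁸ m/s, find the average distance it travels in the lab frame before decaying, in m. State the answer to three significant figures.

755 m

γ = 1/√(1 − β²) = 1/√(1 − 0.567009) = 1/√0.432991 = 1/0.658021 = 1.5197.
Lab-frame lifetime: Δt = γτ = 1.5197 × 2.20 μs = 3.3433 μs.
Distance: d = vΔt = 0.753 × 2.998×10⁸ m/s × 3.3433×10^-6 s = 755 m.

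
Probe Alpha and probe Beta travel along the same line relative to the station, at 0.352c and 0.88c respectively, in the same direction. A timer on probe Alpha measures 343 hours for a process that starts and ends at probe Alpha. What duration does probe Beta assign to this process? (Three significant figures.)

533 hours

Speed of probe Alpha in probe Beta's frame: u = (v_A − v_B)/(1 − v_A v_B/c²) = (0.352 − 0.88)/(1 − 0.352×0.88) = −0.528/0.69024 = −0.76495; |u| = 0.76495c.
At |u| = 0.76495c, γ = (1 − 0.585149)^(−1/2) = 1.5526.
The clock on probe Alpha records proper time, so probe Beta measures Δt = γΔτ = 1.5526 × 343 = 533 hours.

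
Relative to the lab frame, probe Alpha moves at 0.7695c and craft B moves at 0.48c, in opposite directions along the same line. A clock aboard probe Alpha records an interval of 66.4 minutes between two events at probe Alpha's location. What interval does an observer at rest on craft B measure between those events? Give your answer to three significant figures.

Transform probe Alpha's velocity into craft B's frame: (0.7695 + 0.48)/(1 + 0.7695·0.48) = 1.2495/1.36936, so the relative speed is 0.91247c.
At |u| = 0.91247c, γ = (1 − 0.832602)^(−1/2) = 2.4441.
Probe Alpha's interval is proper; time dilation gives Δt_B = γΔτ = 2.4441 × 66.4 minutes = 162 minutes.

162 minutes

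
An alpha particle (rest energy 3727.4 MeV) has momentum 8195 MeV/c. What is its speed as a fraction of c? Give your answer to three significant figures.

βγ = pc/(mc²) = 8195/3727.4 = 2.1986.
Since γ² = 1 + (βγ)² = 5.83384, γ = √5.83384 = 2.41533, and β = (βγ)/γ = 2.1986/2.41533 = 0.910.

0.910c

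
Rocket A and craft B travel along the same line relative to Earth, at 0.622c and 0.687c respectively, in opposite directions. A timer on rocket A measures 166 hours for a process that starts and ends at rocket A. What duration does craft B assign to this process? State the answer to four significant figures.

Transform rocket A's velocity into craft B's frame: (0.622 + 0.687)/(1 + 0.622·0.687) = 1.309/1.427314, so the relative speed is 0.91711c.
γ for this relative speed: γ = 1/√(1 − 0.841091) = 2.5086.
The clock on rocket A records proper time, so craft B measures Δt = γΔτ = 2.5086 × 166 = 416.4 hours.

416.4 hours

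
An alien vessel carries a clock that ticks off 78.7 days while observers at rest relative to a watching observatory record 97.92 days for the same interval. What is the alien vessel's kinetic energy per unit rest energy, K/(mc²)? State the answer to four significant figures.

From Δt = γΔτ: γ = 97.92/78.7 = 1.24422.
Since K = (γ−1)mc², K/(mc²) = 1.24422 − 1 = 0.2442.

0.2442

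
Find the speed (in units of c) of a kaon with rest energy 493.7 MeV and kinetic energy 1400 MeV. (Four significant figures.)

0.9654c

K = (γ−1)mc², so γ = 1 + 1400/493.7 = 3.8357.
Then v/c = √(1 − γ⁻²) = √(1 − 0.067969) = √0.932031 = 0.9654.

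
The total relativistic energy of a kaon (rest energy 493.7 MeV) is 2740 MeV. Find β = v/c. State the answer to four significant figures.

γ = E/(mc²) = 2740/493.7 = 5.5499.
β = √(1 − 1/γ²) = √(1 − 0.0324661) = √0.9675339 = 0.9836.

0.9836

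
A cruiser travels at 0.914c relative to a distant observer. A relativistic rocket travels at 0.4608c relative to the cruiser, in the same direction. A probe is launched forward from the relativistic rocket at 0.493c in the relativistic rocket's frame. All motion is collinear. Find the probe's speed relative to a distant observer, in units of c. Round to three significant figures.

0.989c

Apply u = (u'+v)/(1+u'v) twice. Probe in the cruiser frame: (0.493+0.4608)/(1+0.493·0.4608) = 0.9538/1.2271744 = 0.77723c.
That velocity, transformed to the rest frame of a distant observer: (0.77723+0.914)/(1+0.77723·0.914) = 1.69123/1.71038822 = 0.9888c.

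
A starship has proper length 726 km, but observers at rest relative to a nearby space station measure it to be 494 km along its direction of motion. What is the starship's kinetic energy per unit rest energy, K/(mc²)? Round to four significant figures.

0.4696

From L = L₀/γ: γ = 726/494 = 1.46964.
K/(mc²) = γ − 1 = 1.46964 − 1 = 0.4696.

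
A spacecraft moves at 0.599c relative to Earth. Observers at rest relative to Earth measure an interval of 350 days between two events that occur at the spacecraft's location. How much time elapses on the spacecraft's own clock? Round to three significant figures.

280 days

Lorentz factor: γ = (1 − 0.358801)^(−1/2) = 1.2488.
The moving clock records proper time: Δτ = Δt/γ = 350/1.2488 = 280 days.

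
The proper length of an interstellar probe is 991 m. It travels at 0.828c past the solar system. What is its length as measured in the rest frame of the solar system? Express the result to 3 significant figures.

556 m

β² = 0.685584, so γ = 1/√0.314416 = 1.7834.
Along the direction of motion the measured length is L₀/γ = 991/1.7834 = 556 m.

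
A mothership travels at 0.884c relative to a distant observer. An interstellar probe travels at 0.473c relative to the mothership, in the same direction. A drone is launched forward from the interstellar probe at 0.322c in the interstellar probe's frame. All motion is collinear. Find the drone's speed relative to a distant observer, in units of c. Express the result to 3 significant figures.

0.978c

Apply u = (u'+v)/(1+u'v) twice. Drone in the mothership frame: (0.322+0.473)/(1+0.322·0.473) = 0.795/1.152306 = 0.68992c.
That velocity, transformed to the rest frame of a distant observer: (0.68992+0.884)/(1+0.68992·0.884) = 1.57392/1.60988928 = 0.97766c.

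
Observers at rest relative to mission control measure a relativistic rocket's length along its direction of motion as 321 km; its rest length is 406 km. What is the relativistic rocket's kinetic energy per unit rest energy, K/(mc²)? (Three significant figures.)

0.265

Length contraction gives γ = L₀/L = 406/321 = 1.2648.
Since K = (γ−1)mc², K/(mc²) = 1.2648 − 1 = 0.265.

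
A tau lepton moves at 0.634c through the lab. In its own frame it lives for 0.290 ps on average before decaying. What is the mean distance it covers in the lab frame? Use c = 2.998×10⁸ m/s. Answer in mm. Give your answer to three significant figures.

0.0713 mm

With β = 0.634, γ = 1/√(1 − 0.634²) = 1/√0.598044 = 1.2931.
Lab-frame lifetime: Δt = γτ = 1.2931 × 0.290 ps = 0.375 ps.
Distance: d = vΔt = 0.634 × 2.998×10⁸ m/s × 3.7500×10^-13 s = 7.13×10^-5 m = 0.0713 mm.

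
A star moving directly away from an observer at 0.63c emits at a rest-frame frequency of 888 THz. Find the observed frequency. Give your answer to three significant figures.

Relativistic Doppler (source moving away): f_obs = f_src · √((1−β)/(1+β)).
With β = 0.63: factor = √(0.37/1.63) = 0.47644.
f_obs = 888 × 0.47644 = 423 THz.

423 THz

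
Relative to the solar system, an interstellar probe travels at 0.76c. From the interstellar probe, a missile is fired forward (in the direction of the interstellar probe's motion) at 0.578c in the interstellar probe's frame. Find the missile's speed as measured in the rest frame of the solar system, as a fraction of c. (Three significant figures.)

Relativistic velocity addition: u = (u' + v)/(1 + u'v/c²), with u' = 0.578c and v = 0.76c.
Numerator: 0.578 + 0.76 = 1.338. Denominator: 1 + (0.578)(0.76) = 1.43928.
u = 1.338/1.43928 = 0.92963, so the speed is 0.930c.

0.930c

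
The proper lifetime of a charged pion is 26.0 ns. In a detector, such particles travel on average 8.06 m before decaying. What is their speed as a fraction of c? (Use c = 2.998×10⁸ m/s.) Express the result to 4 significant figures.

Let x = d/(cτ) = 8.060 m / (2.998×10⁸ m/s × 2.600×10^-8 s) = 1.034. Since d = βγcτ, x = βγ = β/√(1−β²).
Solving: β² = x²/(1+x²) = 1.06916/2.06916 = 0.516712, so β = 0.7188.

0.7188c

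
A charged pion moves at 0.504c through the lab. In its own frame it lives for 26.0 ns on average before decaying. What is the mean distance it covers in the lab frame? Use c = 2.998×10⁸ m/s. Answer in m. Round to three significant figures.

γ = 1/√(1 − β²) = 1/√(1 − 0.254016) = 1/√0.745984 = 1/0.863704 = 1.1578.
Lab-frame lifetime: Δt = γτ = 1.1578 × 26.0 ns = 30.103 ns.
Distance: d = vΔt = 0.504 × 2.998×10⁸ m/s × 3.0103×10^-8 s = 4.55 m.

4.55 m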